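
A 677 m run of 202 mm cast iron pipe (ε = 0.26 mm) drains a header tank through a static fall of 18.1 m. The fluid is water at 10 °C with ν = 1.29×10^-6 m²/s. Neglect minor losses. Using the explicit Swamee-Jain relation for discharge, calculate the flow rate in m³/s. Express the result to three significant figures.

Q ≈ 0.0710 m³/s

Swamee-Jain (Type II): Q = -0.965·√(gD⁵h_f/L)·ln[ε/(3.7D) + √(3.17ν²L/(gD³h_f))]
√(gD⁵h_f/L) = √(9.81·0.202⁵·18.1/677) = 0.009392
ε/(3.7D) = 3.48×10^-4; √(3.17ν²L/(gD³h_f)) = 4.94×10^-5
Q = -0.965·0.009392·ln(3.973×10^-4) = 0.07097 m³/s
Check: V = 2.21 m/s, Re = 3.47×10^5, f = 0.02175, h_f = 18.2 m ≈ 18.1 m ✓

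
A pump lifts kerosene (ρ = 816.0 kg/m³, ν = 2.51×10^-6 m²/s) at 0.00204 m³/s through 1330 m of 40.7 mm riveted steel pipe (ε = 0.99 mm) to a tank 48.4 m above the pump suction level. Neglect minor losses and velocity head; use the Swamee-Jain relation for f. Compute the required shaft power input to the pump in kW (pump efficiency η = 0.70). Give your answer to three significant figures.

V = 4Q/(πD²) = 1.568 m/s; Re = 2.54×10^4; ε/D = 0.0243; f = 0.05444
h_f = f(L/D)V²/2g = 223.0 m
Total head H = z + h_f = 48.4 + 223.0 = 271.4 m
P_hyd = ρgQH = 816.0·9.81·0.00204·271.4 = 4.431 kW
P_shaft = P_hyd/η = 4.431/0.70 = 6.330 kW

P_shaft ≈ 6.33 kW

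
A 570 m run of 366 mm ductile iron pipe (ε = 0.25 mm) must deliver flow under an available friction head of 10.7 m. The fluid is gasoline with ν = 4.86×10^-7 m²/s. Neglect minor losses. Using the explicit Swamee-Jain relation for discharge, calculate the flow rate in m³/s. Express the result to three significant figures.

Swamee-Jain (Type II): Q = -0.965·√(gD⁵h_f/L)·ln[ε/(3.7D) + √(3.17ν²L/(gD³h_f))]
√(gD⁵h_f/L) = √(9.81·0.366⁵·10.7/570) = 0.03478
ε/(3.7D) = 1.85×10^-4; √(3.17ν²L/(gD³h_f)) = 9.11×10^-6
Q = -0.965·0.03478·ln(1.937×10^-4) = 0.2869 m³/s
Check: V = 2.73 m/s, Re = 2.05×10^6, f = 0.01820, h_f = 10.7 m ≈ 10.7 m ✓

Q ≈ 0.287 m³/s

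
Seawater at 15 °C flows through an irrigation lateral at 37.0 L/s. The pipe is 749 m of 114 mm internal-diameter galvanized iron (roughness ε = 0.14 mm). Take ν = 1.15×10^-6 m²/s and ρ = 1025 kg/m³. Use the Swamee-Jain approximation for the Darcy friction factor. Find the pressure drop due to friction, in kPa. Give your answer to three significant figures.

V = 4Q/(πD²) = 4·0.0370/(π·0.114²) = 3.625 m/s
Re = VD/ν = 3.625·0.114/1.15×10^-6 = 3.59×10^5 → turbulent
ε/D = 0.14/114 = 0.00123
Swamee-Jain: f = 0.02150
h_f = f(L/D)V²/(2g) = 0.02150·(749/0.114)·3.625²/(2·9.81) = 94.62 m
Δp = ρg·h_f = 1025·9.81·94.62 = 951.4 kPa

Δp ≈ 951 kPa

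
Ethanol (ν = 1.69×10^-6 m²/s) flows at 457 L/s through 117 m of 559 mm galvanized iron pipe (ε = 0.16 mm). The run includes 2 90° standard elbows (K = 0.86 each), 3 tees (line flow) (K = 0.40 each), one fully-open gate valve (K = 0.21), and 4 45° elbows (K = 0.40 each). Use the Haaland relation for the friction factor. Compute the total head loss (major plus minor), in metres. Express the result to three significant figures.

V = 4Q/(πD²) = 1.862 m/s; V²/2g = 0.1767 m
Re = 6.16×10^5, ε/D = 2.86×10^-4 → f = 0.01584 (Haaland)
Major: h_f = f(L/D)·V²/2g = 0.01584·209.3·0.1767 = 0.5858 m
Minor: ΣK = 4.73; h_m = ΣK·V²/2g = 0.8359 m
Total H_L = 0.5858 + 0.8359 = 1.422 m

H_L ≈ 1.42 m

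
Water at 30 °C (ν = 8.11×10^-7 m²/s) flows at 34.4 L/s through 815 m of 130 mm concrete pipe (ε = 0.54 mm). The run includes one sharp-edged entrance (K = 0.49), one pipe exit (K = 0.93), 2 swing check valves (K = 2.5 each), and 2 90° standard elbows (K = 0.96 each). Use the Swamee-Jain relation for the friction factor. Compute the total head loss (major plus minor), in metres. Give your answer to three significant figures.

H_L ≈ 65.3 m

V = 4Q/(πD²) = 2.592 m/s; V²/2g = 0.3423 m
Re = 4.15×10^5, ε/D = 0.00415 → f = 0.02911 (Swamee-Jain)
Major: h_f = f(L/D)·V²/2g = 0.02911·6269·0.3423 = 62.47 m
Minor: ΣK = 8.34; h_m = ΣK·V²/2g = 2.855 m
Total H_L = 62.47 + 2.855 = 65.33 m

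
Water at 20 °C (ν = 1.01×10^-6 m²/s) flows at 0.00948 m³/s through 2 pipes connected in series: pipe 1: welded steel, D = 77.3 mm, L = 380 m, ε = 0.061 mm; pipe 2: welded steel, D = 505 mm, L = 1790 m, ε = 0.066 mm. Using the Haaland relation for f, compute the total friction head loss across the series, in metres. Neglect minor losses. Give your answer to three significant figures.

Pipe 1: V = 2.020 m/s, Re = 1.55×10^5, ε/D = 7.89×10^-4, f = 0.02040, h_1 = f(L/D)V²/2g = 20.85 m
Pipe 2: V = 0.04733 m/s, Re = 2.37×10^4, ε/D = 1.31×10^-4, f = 0.02493, h_2 = f(L/D)V²/2g = 0.01009 m
Series → Q common, losses add: H = Σh = 20.86 m

H ≈ 20.9 m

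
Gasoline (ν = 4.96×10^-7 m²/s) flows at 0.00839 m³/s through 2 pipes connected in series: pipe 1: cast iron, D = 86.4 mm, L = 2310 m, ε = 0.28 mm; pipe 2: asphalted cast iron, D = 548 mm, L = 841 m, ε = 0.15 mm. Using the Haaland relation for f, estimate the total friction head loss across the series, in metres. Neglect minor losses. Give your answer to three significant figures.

Pipe 1: V = 1.431 m/s, Re = 2.49×10^5, ε/D = 0.00324, f = 0.02726, h_1 = f(L/D)V²/2g = 76.06 m
Pipe 2: V = 0.03557 m/s, Re = 3.93×10^4, ε/D = 2.74×10^-4, f = 0.02260, h_2 = f(L/D)V²/2g = 0.002237 m
Series → Q common, losses add: H = Σh = 76.06 m

H ≈ 76.1 m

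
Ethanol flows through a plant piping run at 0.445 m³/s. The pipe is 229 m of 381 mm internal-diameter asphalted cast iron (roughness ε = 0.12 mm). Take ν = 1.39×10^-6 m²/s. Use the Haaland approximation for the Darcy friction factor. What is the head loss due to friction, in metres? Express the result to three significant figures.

V = 4Q/(πD²) = 4·0.445/(π·0.381²) = 3.903 m/s
Re = VD/ν = 3.903·0.381/1.39×10^-6 = 1.07×10^6 → turbulent
ε/D = 0.12/381 = 3.15×10^-4
Haaland: f = 0.01570
h_f = f(L/D)V²/(2g) = 0.01570·(229/0.381)·3.903²/(2·9.81) = 7.327 m

h_f ≈ 7.33 m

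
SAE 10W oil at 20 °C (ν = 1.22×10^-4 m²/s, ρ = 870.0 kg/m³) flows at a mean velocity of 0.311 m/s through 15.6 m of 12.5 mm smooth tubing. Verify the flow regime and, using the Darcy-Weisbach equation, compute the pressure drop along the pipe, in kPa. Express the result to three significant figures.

Δp ≈ 105 kPa

Re = VD/ν = 0.311·0.01250/1.22×10^-4 = 31.9 → laminar (Re < 2300)
f = 64/Re = 2.008
h_f = f(L/D)V²/(2g) = 2.008·(15.6/0.01250)·0.311²/(2·9.81) = 12.36 m
Δp = ρg·h_f = 870.0·9.81·12.36 = 105.5 kPa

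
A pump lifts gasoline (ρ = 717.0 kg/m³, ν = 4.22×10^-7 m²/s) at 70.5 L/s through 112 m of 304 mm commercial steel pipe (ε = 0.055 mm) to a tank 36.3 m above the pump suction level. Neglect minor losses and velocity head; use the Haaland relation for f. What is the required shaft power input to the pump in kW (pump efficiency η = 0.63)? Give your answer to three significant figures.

V = 4Q/(πD²) = 0.9713 m/s; Re = 7.00×10^5; ε/D = 1.81×10^-4; f = 0.01471
h_f = f(L/D)V²/2g = 0.2606 m
Total head H = z + h_f = 36.3 + 0.2606 = 36.56 m
P_hyd = ρgQH = 717.0·9.81·0.0705·36.56 = 18.13 kW
P_shaft = P_hyd/η = 18.13/0.63 = 28.78 kW

P_shaft ≈ 28.8 kW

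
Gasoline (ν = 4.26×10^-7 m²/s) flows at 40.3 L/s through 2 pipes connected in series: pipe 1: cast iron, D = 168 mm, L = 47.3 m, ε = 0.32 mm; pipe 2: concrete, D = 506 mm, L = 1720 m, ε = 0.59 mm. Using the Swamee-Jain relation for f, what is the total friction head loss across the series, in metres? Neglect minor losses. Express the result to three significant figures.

Pipe 1: V = 1.818 m/s, Re = 7.17×10^5, ε/D = 0.00190, f = 0.02348, h_1 = f(L/D)V²/2g = 1.114 m
Pipe 2: V = 0.2004 m/s, Re = 2.38×10^5, ε/D = 0.00117, f = 0.02163, h_2 = f(L/D)V²/2g = 0.1505 m
Series → Q common, losses add: H = Σh = 1.264 m

H ≈ 1.26 m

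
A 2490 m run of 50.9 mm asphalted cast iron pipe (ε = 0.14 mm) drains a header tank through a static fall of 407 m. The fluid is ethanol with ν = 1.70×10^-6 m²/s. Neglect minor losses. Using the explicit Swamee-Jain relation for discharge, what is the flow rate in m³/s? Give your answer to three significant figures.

Q ≈ 0.00497 m³/s

Swamee-Jain (Type II): Q = -0.965·√(gD⁵h_f/L)·ln[ε/(3.7D) + √(3.17ν²L/(gD³h_f))]
√(gD⁵h_f/L) = √(9.81·0.0509⁵·407/2490) = 7.402×10^-4
ε/(3.7D) = 7.43×10^-4; √(3.17ν²L/(gD³h_f)) = 2.08×10^-4
Q = -0.965·7.402×10^-4·ln(9.515×10^-4) = 0.004969 m³/s
Check: V = 2.44 m/s, Re = 7.31×10^4, f = 0.02765, h_f = 411 m ≈ 407 m ✓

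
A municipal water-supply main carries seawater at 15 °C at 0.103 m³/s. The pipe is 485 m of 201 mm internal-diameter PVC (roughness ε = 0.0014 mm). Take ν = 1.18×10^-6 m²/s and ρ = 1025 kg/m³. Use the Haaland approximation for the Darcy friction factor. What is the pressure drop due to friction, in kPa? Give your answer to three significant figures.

Δp ≈ 168 kPa

V = 4Q/(πD²) = 4·0.103/(π·0.201²) = 3.246 m/s
Re = VD/ν = 3.246·0.201/1.18×10^-6 = 5.53×10^5 → turbulent
ε/D = 0.0014/201 = 6.97×10^-6
Haaland: f = 0.01291
h_f = f(L/D)V²/(2g) = 0.01291·(485/0.201)·3.246²/(2·9.81) = 16.73 m
Δp = ρg·h_f = 1025·9.81·16.73 = 168.3 kPa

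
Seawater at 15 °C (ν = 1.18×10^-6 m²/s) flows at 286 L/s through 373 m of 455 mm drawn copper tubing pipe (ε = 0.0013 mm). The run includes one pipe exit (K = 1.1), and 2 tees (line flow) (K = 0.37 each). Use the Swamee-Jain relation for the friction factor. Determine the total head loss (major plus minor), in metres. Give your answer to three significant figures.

H_L ≈ 1.90 m

V = 4Q/(πD²) = 1.759 m/s; V²/2g = 0.1577 m
Re = 6.78×10^5, ε/D = 2.86×10^-6 → f = 0.01246 (Swamee-Jain)
Major: h_f = f(L/D)·V²/2g = 0.01246·819.8·0.1577 = 1.611 m
Minor: ΣK = 1.84; h_m = ΣK·V²/2g = 0.2902 m
Total H_L = 1.611 + 0.2902 = 1.901 m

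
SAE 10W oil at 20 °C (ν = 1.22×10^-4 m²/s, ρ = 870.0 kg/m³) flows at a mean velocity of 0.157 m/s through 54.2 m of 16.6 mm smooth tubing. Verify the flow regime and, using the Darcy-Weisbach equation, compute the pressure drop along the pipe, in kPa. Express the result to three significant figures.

Δp ≈ 105 kPa

Re = VD/ν = 0.157·0.01660/1.22×10^-4 = 21.4 → laminar (Re < 2300)
f = 64/Re = 2.996
h_f = f(L/D)V²/(2g) = 2.996·(54.2/0.01660)·0.157²/(2·9.81) = 12.29 m
Δp = ρg·h_f = 870.0·9.81·12.29 = 104.9 kPa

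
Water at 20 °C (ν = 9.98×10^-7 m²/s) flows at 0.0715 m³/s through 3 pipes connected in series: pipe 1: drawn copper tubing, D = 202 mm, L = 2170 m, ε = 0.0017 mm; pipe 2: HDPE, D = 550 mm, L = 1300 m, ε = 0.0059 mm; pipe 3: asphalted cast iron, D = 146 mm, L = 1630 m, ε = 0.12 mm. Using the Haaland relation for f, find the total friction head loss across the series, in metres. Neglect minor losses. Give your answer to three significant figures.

Pipe 1: V = 2.231 m/s, Re = 4.52×10^5, ε/D = 8.42×10^-6, f = 0.01339, h_1 = f(L/D)V²/2g = 36.50 m
Pipe 2: V = 0.3009 m/s, Re = 1.66×10^5, ε/D = 1.07×10^-5, f = 0.01614, h_2 = f(L/D)V²/2g = 0.1761 m
Pipe 3: V = 4.271 m/s, Re = 6.25×10^5, ε/D = 8.22×10^-4, f = 0.01925, h_3 = f(L/D)V²/2g = 199.8 m
Series → Q common, losses add: H = Σh = 236.5 m

H ≈ 236 m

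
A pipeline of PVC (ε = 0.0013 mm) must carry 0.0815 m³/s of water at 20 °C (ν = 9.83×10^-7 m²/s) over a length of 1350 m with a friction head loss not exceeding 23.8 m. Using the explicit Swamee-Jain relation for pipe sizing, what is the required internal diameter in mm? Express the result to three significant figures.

D ≈ 213 mm

Swamee-Jain (Type III): D = 0.66·[ε^1.25·(LQ²/(gh_f))^4.75 + ν·Q^9.4·(L/(gh_f))^5.2]^0.04
LQ²/(gh_f) = 0.03841; L/(gh_f) = 5.782
Term 1 = ε^1.25·(…)^4.75 = 8.29×10^-15; Term 2 = ν·Q^9.4·(…)^5.2 = 5.25×10^-13
D = 0.66·(8.29×10^-15 + 5.25×10^-13)^0.04 = 0.2131 m = 213 mm
Check: V = 2.28 m/s, Re = 4.95×10^5, f = 0.01321, h_f = 22.3 m ≈ 23.8 m ✓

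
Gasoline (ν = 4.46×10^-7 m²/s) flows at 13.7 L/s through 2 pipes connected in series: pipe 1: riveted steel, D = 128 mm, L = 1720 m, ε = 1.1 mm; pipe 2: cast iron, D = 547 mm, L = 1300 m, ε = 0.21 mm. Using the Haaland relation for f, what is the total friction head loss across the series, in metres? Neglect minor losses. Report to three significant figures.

H ≈ 28.2 m

Pipe 1: V = 1.065 m/s, Re = 3.06×10^5, ε/D = 0.00859, f = 0.03631, h_1 = f(L/D)V²/2g = 28.19 m
Pipe 2: V = 0.05830 m/s, Re = 7.15×10^4, ε/D = 3.84×10^-4, f = 0.02059, h_2 = f(L/D)V²/2g = 0.008476 m
Series → Q common, losses add: H = Σh = 28.19 m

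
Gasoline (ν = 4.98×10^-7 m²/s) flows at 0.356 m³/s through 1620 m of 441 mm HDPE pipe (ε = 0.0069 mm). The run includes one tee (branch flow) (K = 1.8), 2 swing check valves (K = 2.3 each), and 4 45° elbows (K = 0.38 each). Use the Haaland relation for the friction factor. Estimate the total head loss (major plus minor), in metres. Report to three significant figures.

V = 4Q/(πD²) = 2.331 m/s; V²/2g = 0.2769 m
Re = 2.06×10^6, ε/D = 1.56×10^-5 → f = 0.01077 (Haaland)
Major: h_f = f(L/D)·V²/2g = 0.01077·3673·0.2769 = 10.95 m
Minor: ΣK = 7.92; h_m = ΣK·V²/2g = 2.193 m
Total H_L = 10.95 + 2.193 = 13.14 m

H_L ≈ 13.1 m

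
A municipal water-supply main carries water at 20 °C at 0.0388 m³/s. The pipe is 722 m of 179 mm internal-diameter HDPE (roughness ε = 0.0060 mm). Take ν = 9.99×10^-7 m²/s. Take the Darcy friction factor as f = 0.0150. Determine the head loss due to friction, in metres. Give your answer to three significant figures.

V = 4Q/(πD²) = 4·0.0388/(π·0.179²) = 1.542 m/s
h_f = f(L/D)V²/(2g) = 0.01500·(722/0.179)·1.542²/(2·9.81) = 7.331 m

h_f ≈ 7.33 m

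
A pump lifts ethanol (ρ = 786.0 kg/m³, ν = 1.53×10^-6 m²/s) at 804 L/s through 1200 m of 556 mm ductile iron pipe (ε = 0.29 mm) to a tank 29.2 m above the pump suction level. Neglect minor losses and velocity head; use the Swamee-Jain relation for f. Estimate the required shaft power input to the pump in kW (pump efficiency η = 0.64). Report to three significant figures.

P_shaft ≈ 486 kW

V = 4Q/(πD²) = 3.311 m/s; Re = 1.20×10^6; ε/D = 5.22×10^-4; f = 0.01736
h_f = f(L/D)V²/2g = 20.94 m
Total head H = z + h_f = 29.2 + 20.94 = 50.14 m
P_hyd = ρgQH = 786.0·9.81·0.804·50.14 = 310.8 kW
P_shaft = P_hyd/η = 310.8/0.64 = 485.7 kW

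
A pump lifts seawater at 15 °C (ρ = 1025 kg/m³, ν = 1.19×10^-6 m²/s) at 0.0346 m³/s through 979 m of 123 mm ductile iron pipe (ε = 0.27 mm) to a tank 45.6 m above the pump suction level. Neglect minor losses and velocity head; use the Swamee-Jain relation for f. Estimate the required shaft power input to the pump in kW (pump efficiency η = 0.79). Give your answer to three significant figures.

V = 4Q/(πD²) = 2.912 m/s; Re = 3.01×10^5; ε/D = 0.00220; f = 0.02472
h_f = f(L/D)V²/2g = 85.04 m
Total head H = z + h_f = 45.6 + 85.04 = 130.6 m
P_hyd = ρgQH = 1025·9.81·0.0346·130.6 = 45.45 kW
P_shaft = P_hyd/η = 45.45/0.79 = 57.53 kW

P_shaft ≈ 57.5 kW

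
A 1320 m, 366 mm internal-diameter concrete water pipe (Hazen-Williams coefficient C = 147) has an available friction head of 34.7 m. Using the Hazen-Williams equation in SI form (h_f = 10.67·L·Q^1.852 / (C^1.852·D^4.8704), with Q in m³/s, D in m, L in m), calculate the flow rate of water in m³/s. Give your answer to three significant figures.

Q ≈ 0.408 m³/s

Rearranging: Q = [h_f·C^1.852·D^4.8704 / (10.67·L)]^(1/1.852)
Q = [34.7·147^1.852·0.366^4.8704 / (10.67·1320)]^0.540 = 0.4083 m³/s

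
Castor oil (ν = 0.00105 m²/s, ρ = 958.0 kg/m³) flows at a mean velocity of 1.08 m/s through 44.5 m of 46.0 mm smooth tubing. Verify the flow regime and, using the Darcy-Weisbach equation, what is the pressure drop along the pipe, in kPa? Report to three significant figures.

Re = VD/ν = 1.08·0.04600/0.00105 = 47.3 → laminar (Re < 2300)
f = 64/Re = 1.353
h_f = f(L/D)V²/(2g) = 1.353·(44.5/0.04600)·1.08²/(2·9.81) = 77.79 m
Δp = ρg·h_f = 958.0·9.81·77.79 = 731.1 kPa

Δp ≈ 731 kPa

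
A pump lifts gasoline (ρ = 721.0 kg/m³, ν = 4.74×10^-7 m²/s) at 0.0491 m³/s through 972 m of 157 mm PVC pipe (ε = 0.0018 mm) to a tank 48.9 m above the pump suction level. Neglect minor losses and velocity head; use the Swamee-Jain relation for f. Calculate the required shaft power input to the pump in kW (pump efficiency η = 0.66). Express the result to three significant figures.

V = 4Q/(πD²) = 2.536 m/s; Re = 8.40×10^5; ε/D = 1.15×10^-5; f = 0.01221
h_f = f(L/D)V²/2g = 24.78 m
Total head H = z + h_f = 48.9 + 24.78 = 73.68 m
P_hyd = ρgQH = 721.0·9.81·0.0491·73.68 = 25.59 kW
P_shaft = P_hyd/η = 25.59/0.66 = 38.77 kW

P_shaft ≈ 38.8 kW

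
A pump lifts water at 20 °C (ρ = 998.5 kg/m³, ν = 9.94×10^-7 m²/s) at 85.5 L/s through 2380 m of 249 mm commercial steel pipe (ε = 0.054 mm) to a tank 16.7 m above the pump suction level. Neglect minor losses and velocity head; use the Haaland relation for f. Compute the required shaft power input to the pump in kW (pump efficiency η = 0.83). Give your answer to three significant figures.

P_shaft ≈ 40.5 kW

V = 4Q/(πD²) = 1.756 m/s; Re = 4.40×10^5; ε/D = 2.17×10^-4; f = 0.01561
h_f = f(L/D)V²/2g = 23.44 m
Total head H = z + h_f = 16.7 + 23.44 = 40.14 m
P_hyd = ρgQH = 998.5·9.81·0.0855·40.14 = 33.62 kW
P_shaft = P_hyd/η = 33.62/0.83 = 40.51 kW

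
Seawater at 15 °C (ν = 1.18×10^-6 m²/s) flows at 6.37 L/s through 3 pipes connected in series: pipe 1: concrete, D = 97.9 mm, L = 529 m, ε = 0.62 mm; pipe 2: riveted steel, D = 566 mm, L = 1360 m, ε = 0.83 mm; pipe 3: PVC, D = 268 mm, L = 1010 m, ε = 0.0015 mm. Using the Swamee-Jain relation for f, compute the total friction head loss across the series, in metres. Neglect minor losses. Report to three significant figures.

Pipe 1: V = 0.8462 m/s, Re = 7.02×10^4, ε/D = 0.00633, f = 0.03410, h_1 = f(L/D)V²/2g = 6.726 m
Pipe 2: V = 0.02532 m/s, Re = 1.21×10^4, ε/D = 0.00147, f = 0.03202, h_2 = f(L/D)V²/2g = 0.002514 m
Pipe 3: V = 0.1129 m/s, Re = 2.56×10^4, ε/D = 5.60×10^-6, f = 0.02429, h_3 = f(L/D)V²/2g = 0.05949 m
Series → Q common, losses add: H = Σh = 6.788 m

H ≈ 6.79 m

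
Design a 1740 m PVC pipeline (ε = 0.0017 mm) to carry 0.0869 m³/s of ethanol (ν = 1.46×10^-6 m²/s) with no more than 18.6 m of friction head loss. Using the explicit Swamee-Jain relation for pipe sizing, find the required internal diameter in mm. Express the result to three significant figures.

D ≈ 246 mm

Swamee-Jain (Type III): D = 0.66·[ε^1.25·(LQ²/(gh_f))^4.75 + ν·Q^9.4·(L/(gh_f))^5.2]^0.04
LQ²/(gh_f) = 0.07201; L/(gh_f) = 9.536
Term 1 = ε^1.25·(…)^4.75 = 2.29×10^-13; Term 2 = ν·Q^9.4·(…)^5.2 = 1.92×10^-11
D = 0.66·(2.29×10^-13 + 1.92×10^-11)^0.04 = 0.2461 m = 246 mm
Check: V = 1.83 m/s, Re = 3.08×10^5, f = 0.01439, h_f = 17.3 m ≈ 18.6 m ✓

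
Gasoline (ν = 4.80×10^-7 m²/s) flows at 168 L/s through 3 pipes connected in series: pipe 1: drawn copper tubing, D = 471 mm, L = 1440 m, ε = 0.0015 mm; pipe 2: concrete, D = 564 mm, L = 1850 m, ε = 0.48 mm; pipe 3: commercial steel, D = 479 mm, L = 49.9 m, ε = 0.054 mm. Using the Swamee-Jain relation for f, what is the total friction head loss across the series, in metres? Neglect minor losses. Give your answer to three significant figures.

H ≈ 3.24 m

Pipe 1: V = 0.9642 m/s, Re = 9.46×10^5, ε/D = 3.18×10^-6, f = 0.01179, h_1 = f(L/D)V²/2g = 1.709 m
Pipe 2: V = 0.6725 m/s, Re = 7.90×10^5, ε/D = 8.51×10^-4, f = 0.01942, h_2 = f(L/D)V²/2g = 1.468 m
Pipe 3: V = 0.9323 m/s, Re = 9.30×10^5, ε/D = 1.13×10^-4, f = 0.01377, h_3 = f(L/D)V²/2g = 0.06355 m
Series → Q common, losses add: H = Σh = 3.240 m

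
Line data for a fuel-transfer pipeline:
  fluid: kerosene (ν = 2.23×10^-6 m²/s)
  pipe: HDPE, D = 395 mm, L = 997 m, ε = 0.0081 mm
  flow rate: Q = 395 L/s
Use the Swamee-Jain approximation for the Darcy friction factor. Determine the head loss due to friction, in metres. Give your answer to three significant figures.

h_f ≈ 17.6 m

V = 4Q/(πD²) = 4·0.395/(π·0.395²) = 3.223 m/s
Re = VD/ν = 3.223·0.395/2.23×10^-6 = 5.71×10^5 → turbulent
ε/D = 0.0081/395 = 2.05×10^-5
Swamee-Jain: f = 0.01314
h_f = f(L/D)V²/(2g) = 0.01314·(997/0.395)·3.223²/(2·9.81) = 17.56 m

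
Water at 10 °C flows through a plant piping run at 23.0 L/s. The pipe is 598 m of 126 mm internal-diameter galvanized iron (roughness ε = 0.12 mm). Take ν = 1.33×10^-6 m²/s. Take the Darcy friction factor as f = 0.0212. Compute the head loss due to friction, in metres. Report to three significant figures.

h_f ≈ 17.4 m

V = 4Q/(πD²) = 4·0.0230/(π·0.126²) = 1.845 m/s
h_f = f(L/D)V²/(2g) = 0.02120·(598/0.126)·1.845²/(2·9.81) = 17.45 m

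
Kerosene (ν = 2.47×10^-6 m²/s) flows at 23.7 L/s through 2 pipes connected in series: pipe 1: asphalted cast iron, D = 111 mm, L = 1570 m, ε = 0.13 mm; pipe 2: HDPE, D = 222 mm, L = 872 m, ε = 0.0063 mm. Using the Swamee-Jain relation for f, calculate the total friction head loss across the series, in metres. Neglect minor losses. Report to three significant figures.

Pipe 1: V = 2.449 m/s, Re = 1.10×10^5, ε/D = 0.00117, f = 0.02274, h_1 = f(L/D)V²/2g = 98.31 m
Pipe 2: V = 0.6123 m/s, Re = 5.50×10^4, ε/D = 2.84×10^-5, f = 0.02044, h_2 = f(L/D)V²/2g = 1.534 m
Series → Q common, losses add: H = Σh = 99.85 m

H ≈ 99.8 m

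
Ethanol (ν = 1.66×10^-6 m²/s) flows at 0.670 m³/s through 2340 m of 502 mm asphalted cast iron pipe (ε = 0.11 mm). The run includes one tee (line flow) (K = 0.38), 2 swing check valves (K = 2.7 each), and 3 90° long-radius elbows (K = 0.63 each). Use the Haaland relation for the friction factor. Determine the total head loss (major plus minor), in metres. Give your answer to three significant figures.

H_L ≈ 44.7 m

V = 4Q/(πD²) = 3.385 m/s; V²/2g = 0.5841 m
Re = 1.02×10^6, ε/D = 2.19×10^-4 → f = 0.01479 (Haaland)
Major: h_f = f(L/D)·V²/2g = 0.01479·4661·0.5841 = 40.27 m
Minor: ΣK = 7.67; h_m = ΣK·V²/2g = 4.480 m
Total H_L = 40.27 + 4.480 = 44.75 m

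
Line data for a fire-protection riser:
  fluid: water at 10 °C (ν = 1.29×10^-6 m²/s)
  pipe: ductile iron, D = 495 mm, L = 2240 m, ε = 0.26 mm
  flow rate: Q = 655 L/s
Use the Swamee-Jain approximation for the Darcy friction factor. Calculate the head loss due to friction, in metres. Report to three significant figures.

V = 4Q/(πD²) = 4·0.655/(π·0.495²) = 3.404 m/s
Re = VD/ν = 3.404·0.495/1.29×10^-6 = 1.31×10^6 → turbulent
ε/D = 0.26/495 = 5.25×10^-4
Swamee-Jain: f = 0.01735
h_f = f(L/D)V²/(2g) = 0.01735·(2240/0.495)·3.404²/(2·9.81) = 46.36 m

h_f ≈ 46.4 m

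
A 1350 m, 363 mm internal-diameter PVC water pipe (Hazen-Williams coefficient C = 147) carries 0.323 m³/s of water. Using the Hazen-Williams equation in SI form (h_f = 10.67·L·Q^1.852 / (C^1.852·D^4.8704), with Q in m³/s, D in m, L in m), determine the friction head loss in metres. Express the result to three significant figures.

h_f ≈ 23.9 m

h_f = 10.67·1350·0.323^1.852 / (147^1.852·0.363^4.8704) = 23.94 m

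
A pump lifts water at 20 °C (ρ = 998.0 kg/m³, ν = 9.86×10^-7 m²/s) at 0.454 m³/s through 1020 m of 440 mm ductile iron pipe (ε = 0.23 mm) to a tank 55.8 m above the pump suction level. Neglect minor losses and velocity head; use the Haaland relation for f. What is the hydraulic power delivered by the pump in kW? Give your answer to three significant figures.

P_hyd ≈ 329 kW

V = 4Q/(πD²) = 2.986 m/s; Re = 1.33×10^6; ε/D = 5.23×10^-4; f = 0.01722
h_f = f(L/D)V²/2g = 18.14 m
Total head H = z + h_f = 55.8 + 18.14 = 73.94 m
P_hyd = ρgQH = 998.0·9.81·0.454·73.94 = 328.7 kW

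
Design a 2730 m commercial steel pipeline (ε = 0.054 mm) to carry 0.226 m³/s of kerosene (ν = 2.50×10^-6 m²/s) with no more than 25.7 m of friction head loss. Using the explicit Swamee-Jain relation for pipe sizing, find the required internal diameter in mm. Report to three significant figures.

Swamee-Jain (Type III): D = 0.66·[ε^1.25·(LQ²/(gh_f))^4.75 + ν·Q^9.4·(L/(gh_f))^5.2]^0.04
LQ²/(gh_f) = 0.5531; L/(gh_f) = 10.83
Term 1 = ε^1.25·(…)^4.75 = 2.78×10^-7; Term 2 = ν·Q^9.4·(…)^5.2 = 5.08×10^-7
D = 0.66·(2.78×10^-7 + 5.08×10^-7)^0.04 = 0.3762 m = 376 mm
Check: V = 2.03 m/s, Re = 3.06×10^5, f = 0.01580, h_f = 24.2 m ≈ 25.7 m ✓

D ≈ 376 mm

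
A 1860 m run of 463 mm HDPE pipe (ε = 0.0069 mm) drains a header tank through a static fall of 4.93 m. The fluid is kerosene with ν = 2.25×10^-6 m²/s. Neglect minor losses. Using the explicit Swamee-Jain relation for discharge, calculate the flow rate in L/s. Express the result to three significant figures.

Swamee-Jain (Type II): Q = -0.965·√(gD⁵h_f/L)·ln[ε/(3.7D) + √(3.17ν²L/(gD³h_f))]
√(gD⁵h_f/L) = √(9.81·0.463⁵·4.93/1860) = 0.02352
ε/(3.7D) = 4.03×10^-6; √(3.17ν²L/(gD³h_f)) = 7.89×10^-5
Q = -0.965·0.02352·ln(8.288×10^-5) = 0.2133 m³/s
Check: V = 1.27 m/s, Re = 2.61×10^5, f = 0.01492, h_f = 4.90 m ≈ 4.93 m ✓

Q ≈ 213 L/s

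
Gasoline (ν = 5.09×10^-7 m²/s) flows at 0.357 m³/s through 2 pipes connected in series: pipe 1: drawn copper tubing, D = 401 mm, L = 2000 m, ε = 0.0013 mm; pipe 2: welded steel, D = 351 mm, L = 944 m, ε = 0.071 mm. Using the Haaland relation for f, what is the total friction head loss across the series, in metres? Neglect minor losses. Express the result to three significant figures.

H ≈ 47.2 m

Pipe 1: V = 2.827 m/s, Re = 2.23×10^6, ε/D = 3.24×10^-6, f = 0.01027, h_1 = f(L/D)V²/2g = 20.85 m
Pipe 2: V = 3.689 m/s, Re = 2.54×10^6, ε/D = 2.02×10^-4, f = 0.01414, h_2 = f(L/D)V²/2g = 26.39 m
Series → Q common, losses add: H = Σh = 47.24 m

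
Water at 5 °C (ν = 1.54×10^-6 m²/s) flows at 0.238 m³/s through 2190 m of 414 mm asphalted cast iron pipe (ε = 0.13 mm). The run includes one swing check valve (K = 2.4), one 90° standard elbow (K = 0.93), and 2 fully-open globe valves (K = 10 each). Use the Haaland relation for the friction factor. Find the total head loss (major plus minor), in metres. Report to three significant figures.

V = 4Q/(πD²) = 1.768 m/s; V²/2g = 0.1593 m
Re = 4.75×10^5, ε/D = 3.14×10^-4 → f = 0.01632 (Haaland)
Major: h_f = f(L/D)·V²/2g = 0.01632·5290·0.1593 = 13.75 m
Minor: ΣK = 23.3; h_m = ΣK·V²/2g = 3.717 m
Total H_L = 13.75 + 3.717 = 17.47 m

H_L ≈ 17.5 m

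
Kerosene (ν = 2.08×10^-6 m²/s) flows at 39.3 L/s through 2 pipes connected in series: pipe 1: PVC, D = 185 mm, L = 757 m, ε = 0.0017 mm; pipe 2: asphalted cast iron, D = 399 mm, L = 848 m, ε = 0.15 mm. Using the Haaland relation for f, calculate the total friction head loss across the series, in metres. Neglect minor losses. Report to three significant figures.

Pipe 1: V = 1.462 m/s, Re = 1.30×10^5, ε/D = 9.19×10^-6, f = 0.01693, h_1 = f(L/D)V²/2g = 7.545 m
Pipe 2: V = 0.3143 m/s, Re = 6.03×10^4, ε/D = 3.76×10^-4, f = 0.02115, h_2 = f(L/D)V²/2g = 0.2264 m
Series → Q common, losses add: H = Σh = 7.772 m

H ≈ 7.77 m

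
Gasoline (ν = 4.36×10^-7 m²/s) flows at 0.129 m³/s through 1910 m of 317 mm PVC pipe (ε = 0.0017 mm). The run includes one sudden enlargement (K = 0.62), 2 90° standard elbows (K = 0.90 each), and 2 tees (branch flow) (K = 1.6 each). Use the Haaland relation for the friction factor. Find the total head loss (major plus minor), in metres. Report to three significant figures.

V = 4Q/(πD²) = 1.634 m/s; V²/2g = 0.1362 m
Re = 1.19×10^6, ε/D = 5.36×10^-6 → f = 0.01136 (Haaland)
Major: h_f = f(L/D)·V²/2g = 0.01136·6025·0.1362 = 9.321 m
Minor: ΣK = 5.62; h_m = ΣK·V²/2g = 0.7652 m
Total H_L = 9.321 + 0.7652 = 10.09 m

H_L ≈ 10.1 m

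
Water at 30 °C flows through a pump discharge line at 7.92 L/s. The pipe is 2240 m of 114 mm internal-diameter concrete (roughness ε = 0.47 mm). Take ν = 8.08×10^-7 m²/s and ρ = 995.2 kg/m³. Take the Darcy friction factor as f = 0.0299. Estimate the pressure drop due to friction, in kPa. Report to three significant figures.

V = 4Q/(πD²) = 4·0.00792/(π·0.114²) = 0.7759 m/s
h_f = f(L/D)V²/(2g) = 0.02990·(2240/0.114)·0.7759²/(2·9.81) = 18.03 m
Δp = ρg·h_f = 995.2·9.81·18.03 = 176.0 kPa

Δp ≈ 176 kPa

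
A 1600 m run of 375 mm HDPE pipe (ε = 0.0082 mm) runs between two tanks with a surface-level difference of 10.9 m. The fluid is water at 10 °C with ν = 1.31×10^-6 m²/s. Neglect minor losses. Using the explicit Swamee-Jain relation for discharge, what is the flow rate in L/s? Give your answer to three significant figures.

Swamee-Jain (Type II): Q = -0.965·√(gD⁵h_f/L)·ln[ε/(3.7D) + √(3.17ν²L/(gD³h_f))]
√(gD⁵h_f/L) = √(9.81·0.375⁵·10.9/1600) = 0.02226
ε/(3.7D) = 5.91×10^-6; √(3.17ν²L/(gD³h_f)) = 3.93×10^-5
Q = -0.965·0.02226·ln(4.520×10^-5) = 0.2149 m³/s
Check: V = 1.95 m/s, Re = 5.57×10^5, f = 0.01321, h_f = 10.9 m ≈ 10.9 m ✓

Q ≈ 215 L/s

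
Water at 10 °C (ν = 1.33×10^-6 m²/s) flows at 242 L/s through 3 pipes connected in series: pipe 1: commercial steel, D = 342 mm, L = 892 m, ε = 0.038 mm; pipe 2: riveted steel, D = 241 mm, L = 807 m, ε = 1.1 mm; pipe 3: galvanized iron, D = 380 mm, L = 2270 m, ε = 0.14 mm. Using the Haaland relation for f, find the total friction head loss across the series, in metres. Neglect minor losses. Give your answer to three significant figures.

H ≈ 178 m

Pipe 1: V = 2.634 m/s, Re = 6.77×10^5, ε/D = 1.11×10^-4, f = 0.01394, h_1 = f(L/D)V²/2g = 12.86 m
Pipe 2: V = 5.305 m/s, Re = 9.61×10^5, ε/D = 0.00456, f = 0.02970, h_2 = f(L/D)V²/2g = 142.7 m
Pipe 3: V = 2.134 m/s, Re = 6.10×10^5, ε/D = 3.68×10^-4, f = 0.01651, h_3 = f(L/D)V²/2g = 22.89 m
Series → Q common, losses add: H = Σh = 178.4 m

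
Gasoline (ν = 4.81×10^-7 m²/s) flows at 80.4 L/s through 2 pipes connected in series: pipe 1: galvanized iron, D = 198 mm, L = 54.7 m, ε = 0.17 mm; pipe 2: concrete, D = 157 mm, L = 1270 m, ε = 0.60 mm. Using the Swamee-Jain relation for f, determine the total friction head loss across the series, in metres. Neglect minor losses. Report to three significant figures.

H ≈ 202 m

Pipe 1: V = 2.611 m/s, Re = 1.07×10^6, ε/D = 8.59×10^-4, f = 0.01933, h_1 = f(L/D)V²/2g = 1.856 m
Pipe 2: V = 4.153 m/s, Re = 1.36×10^6, ε/D = 0.00382, f = 0.02818, h_2 = f(L/D)V²/2g = 200.4 m
Series → Q common, losses add: H = Σh = 202.2 m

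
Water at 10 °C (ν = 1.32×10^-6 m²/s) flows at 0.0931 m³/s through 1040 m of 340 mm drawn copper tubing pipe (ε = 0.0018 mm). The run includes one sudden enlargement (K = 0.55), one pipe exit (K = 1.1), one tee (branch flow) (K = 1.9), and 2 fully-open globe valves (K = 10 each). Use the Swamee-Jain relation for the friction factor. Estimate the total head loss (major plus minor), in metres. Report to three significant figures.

V = 4Q/(πD²) = 1.025 m/s; V²/2g = 0.05359 m
Re = 2.64×10^5, ε/D = 5.29×10^-6 → f = 0.01478 (Swamee-Jain)
Major: h_f = f(L/D)·V²/2g = 0.01478·3059·0.05359 = 2.423 m
Minor: ΣK = 23.6; h_m = ΣK·V²/2g = 1.262 m
Total H_L = 2.423 + 1.262 = 3.685 m

H_L ≈ 3.69 m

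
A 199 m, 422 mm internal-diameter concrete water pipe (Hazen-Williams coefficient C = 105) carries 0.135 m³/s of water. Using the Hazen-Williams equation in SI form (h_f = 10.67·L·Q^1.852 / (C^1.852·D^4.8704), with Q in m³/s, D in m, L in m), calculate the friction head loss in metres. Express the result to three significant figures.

h_f = 10.67·199·0.135^1.852 / (105^1.852·0.422^4.8704) = 0.6281 m

h_f ≈ 0.628 m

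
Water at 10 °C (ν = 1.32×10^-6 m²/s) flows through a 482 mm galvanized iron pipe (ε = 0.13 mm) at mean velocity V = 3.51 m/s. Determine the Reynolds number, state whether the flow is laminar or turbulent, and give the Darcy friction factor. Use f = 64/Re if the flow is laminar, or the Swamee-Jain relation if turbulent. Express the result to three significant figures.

Re ≈ 1.28×10^6; turbulent; f ≈ 0.0153

Re = VD/ν = 3.510·0.482/1.32×10^-6 = 1.28×10^6
Re > 4000 → turbulent; ε/D = 2.70×10^-4
Swamee-Jain: f = 0.01532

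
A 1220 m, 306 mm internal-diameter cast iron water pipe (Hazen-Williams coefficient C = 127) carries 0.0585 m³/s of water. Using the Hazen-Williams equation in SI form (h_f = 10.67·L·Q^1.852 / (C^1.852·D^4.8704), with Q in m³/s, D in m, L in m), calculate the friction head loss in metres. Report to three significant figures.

h_f ≈ 2.75 m

h_f = 10.67·1220·0.0585^1.852 / (127^1.852·0.306^4.8704) = 2.753 m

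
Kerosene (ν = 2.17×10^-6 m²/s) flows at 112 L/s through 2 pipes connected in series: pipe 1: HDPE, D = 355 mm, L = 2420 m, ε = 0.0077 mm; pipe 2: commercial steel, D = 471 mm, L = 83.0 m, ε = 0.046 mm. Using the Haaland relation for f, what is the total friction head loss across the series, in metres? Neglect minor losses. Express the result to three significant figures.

Pipe 1: V = 1.132 m/s, Re = 1.85×10^5, ε/D = 2.17×10^-5, f = 0.01586, h_1 = f(L/D)V²/2g = 7.057 m
Pipe 2: V = 0.6428 m/s, Re = 1.40×10^5, ε/D = 9.77×10^-5, f = 0.01718, h_2 = f(L/D)V²/2g = 0.06376 m
Series → Q common, losses add: H = Σh = 7.121 m

H ≈ 7.12 m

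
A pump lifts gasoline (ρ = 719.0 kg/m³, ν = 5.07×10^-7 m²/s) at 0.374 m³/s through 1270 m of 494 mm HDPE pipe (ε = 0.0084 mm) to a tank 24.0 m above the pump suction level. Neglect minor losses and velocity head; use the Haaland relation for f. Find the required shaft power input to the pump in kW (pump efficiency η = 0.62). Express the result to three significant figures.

V = 4Q/(πD²) = 1.951 m/s; Re = 1.90×10^6; ε/D = 1.70×10^-5; f = 0.01092
h_f = f(L/D)V²/2g = 5.447 m
Total head H = z + h_f = 24.0 + 5.447 = 29.45 m
P_hyd = ρgQH = 719.0·9.81·0.374·29.45 = 77.68 kW
P_shaft = P_hyd/η = 77.68/0.62 = 125.3 kW

P_shaft ≈ 125 kW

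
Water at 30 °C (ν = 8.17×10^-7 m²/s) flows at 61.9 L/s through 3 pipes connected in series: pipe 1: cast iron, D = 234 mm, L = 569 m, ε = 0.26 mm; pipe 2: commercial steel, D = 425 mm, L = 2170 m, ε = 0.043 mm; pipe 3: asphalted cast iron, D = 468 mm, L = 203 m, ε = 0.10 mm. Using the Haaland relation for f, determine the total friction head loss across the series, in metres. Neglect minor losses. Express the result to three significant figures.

Pipe 1: V = 1.439 m/s, Re = 4.12×10^5, ε/D = 0.00111, f = 0.02077, h_1 = f(L/D)V²/2g = 5.334 m
Pipe 2: V = 0.4363 m/s, Re = 2.27×10^5, ε/D = 1.01×10^-4, f = 0.01588, h_2 = f(L/D)V²/2g = 0.7867 m
Pipe 3: V = 0.3598 m/s, Re = 2.06×10^5, ε/D = 2.14×10^-4, f = 0.01690, h_3 = f(L/D)V²/2g = 0.04837 m
Series → Q common, losses add: H = Σh = 6.169 m

H ≈ 6.17 m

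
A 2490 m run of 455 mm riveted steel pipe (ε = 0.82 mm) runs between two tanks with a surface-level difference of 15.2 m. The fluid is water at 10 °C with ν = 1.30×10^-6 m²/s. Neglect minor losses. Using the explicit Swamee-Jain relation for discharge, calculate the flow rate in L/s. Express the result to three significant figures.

Q ≈ 249 L/s

Swamee-Jain (Type II): Q = -0.965·√(gD⁵h_f/L)·ln[ε/(3.7D) + √(3.17ν²L/(gD³h_f))]
√(gD⁵h_f/L) = √(9.81·0.455⁵·15.2/2490) = 0.03417
ε/(3.7D) = 4.87×10^-4; √(3.17ν²L/(gD³h_f)) = 3.08×10^-5
Q = -0.965·0.03417·ln(5.179×10^-4) = 0.2495 m³/s
Check: V = 1.53 m/s, Re = 5.37×10^5, f = 0.02326, h_f = 15.3 m ≈ 15.2 m ✓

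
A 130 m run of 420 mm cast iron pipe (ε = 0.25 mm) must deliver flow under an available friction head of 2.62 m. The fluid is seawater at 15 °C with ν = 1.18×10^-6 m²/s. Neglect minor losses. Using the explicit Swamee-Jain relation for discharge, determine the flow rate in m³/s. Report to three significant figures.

Swamee-Jain (Type II): Q = -0.965·√(gD⁵h_f/L)·ln[ε/(3.7D) + √(3.17ν²L/(gD³h_f))]
√(gD⁵h_f/L) = √(9.81·0.420⁵·2.62/130) = 0.05083
ε/(3.7D) = 1.61×10^-4; √(3.17ν²L/(gD³h_f)) = 1.74×10^-5
Q = -0.965·0.05083·ln(1.782×10^-4) = 0.4234 m³/s
Check: V = 3.06 m/s, Re = 1.09×10^6, f = 0.01787, h_f = 2.63 m ≈ 2.62 m ✓

Q ≈ 0.423 m³/s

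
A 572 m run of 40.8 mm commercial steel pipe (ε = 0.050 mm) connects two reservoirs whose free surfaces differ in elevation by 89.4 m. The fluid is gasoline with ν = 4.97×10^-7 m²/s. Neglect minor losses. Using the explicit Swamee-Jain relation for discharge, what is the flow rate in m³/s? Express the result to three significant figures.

Swamee-Jain (Type II): Q = -0.965·√(gD⁵h_f/L)·ln[ε/(3.7D) + √(3.17ν²L/(gD³h_f))]
√(gD⁵h_f/L) = √(9.81·0.0408⁵·89.4/572) = 4.163×10^-4
ε/(3.7D) = 3.31×10^-4; √(3.17ν²L/(gD³h_f)) = 8.67×10^-5
Q = -0.965·4.163×10^-4·ln(4.179×10^-4) = 0.003126 m³/s
Check: V = 2.39 m/s, Re = 1.96×10^5, f = 0.02206, h_f = 90.1 m ≈ 89.4 m ✓

Q ≈ 0.00313 m³/s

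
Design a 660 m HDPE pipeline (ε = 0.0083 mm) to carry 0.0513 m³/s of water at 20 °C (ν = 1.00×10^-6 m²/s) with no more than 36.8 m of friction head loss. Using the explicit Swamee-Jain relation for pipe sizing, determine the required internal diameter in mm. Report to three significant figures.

Swamee-Jain (Type III): D = 0.66·[ε^1.25·(LQ²/(gh_f))^4.75 + ν·Q^9.4·(L/(gh_f))^5.2]^0.04
LQ²/(gh_f) = 0.004811; L/(gh_f) = 1.828
Term 1 = ε^1.25·(…)^4.75 = 4.36×10^-18; Term 2 = ν·Q^9.4·(…)^5.2 = 1.73×10^-17
D = 0.66·(4.36×10^-18 + 1.73×10^-17)^0.04 = 0.1422 m = 142 mm
Check: V = 3.23 m/s, Re = 4.59×10^5, f = 0.01411, h_f = 34.8 m ≈ 36.8 m ✓

D ≈ 142 mm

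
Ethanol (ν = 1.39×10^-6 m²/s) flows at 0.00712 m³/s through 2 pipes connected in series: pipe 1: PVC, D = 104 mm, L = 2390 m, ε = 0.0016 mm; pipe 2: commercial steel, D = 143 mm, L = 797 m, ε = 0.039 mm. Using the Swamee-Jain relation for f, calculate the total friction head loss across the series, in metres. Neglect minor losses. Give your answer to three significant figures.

Pipe 1: V = 0.8382 m/s, Re = 6.27×10^4, ε/D = 1.54×10^-5, f = 0.01981, h_1 = f(L/D)V²/2g = 16.30 m
Pipe 2: V = 0.4433 m/s, Re = 4.56×10^4, ε/D = 2.73×10^-4, f = 0.02221, h_2 = f(L/D)V²/2g = 1.240 m
Series → Q common, losses add: H = Σh = 17.54 m

H ≈ 17.5 m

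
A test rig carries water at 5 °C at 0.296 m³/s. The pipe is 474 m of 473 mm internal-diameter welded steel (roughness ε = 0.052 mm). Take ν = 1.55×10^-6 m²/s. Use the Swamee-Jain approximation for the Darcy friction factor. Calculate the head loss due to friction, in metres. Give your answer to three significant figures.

h_f ≈ 2.11 m

V = 4Q/(πD²) = 4·0.296/(π·0.473²) = 1.685 m/s
Re = VD/ν = 1.685·0.473/1.55×10^-6 = 5.14×10^5 → turbulent
ε/D = 0.052/473 = 1.10×10^-4
Swamee-Jain: f = 0.01454
h_f = f(L/D)V²/(2g) = 0.01454·(474/0.473)·1.685²/(2·9.81) = 2.107 m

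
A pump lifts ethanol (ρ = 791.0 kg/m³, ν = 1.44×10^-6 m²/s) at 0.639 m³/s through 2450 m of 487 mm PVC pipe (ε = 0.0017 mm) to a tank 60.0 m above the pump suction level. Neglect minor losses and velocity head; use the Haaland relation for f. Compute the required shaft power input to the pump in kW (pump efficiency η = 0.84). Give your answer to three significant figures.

V = 4Q/(πD²) = 3.430 m/s; Re = 1.16×10^6; ε/D = 3.49×10^-6; f = 0.01137
h_f = f(L/D)V²/2g = 34.30 m
Total head H = z + h_f = 60.0 + 34.30 = 94.30 m
P_hyd = ρgQH = 791.0·9.81·0.639·94.30 = 467.6 kW
P_shaft = P_hyd/η = 467.6/0.84 = 556.6 kW

P_shaft ≈ 557 kW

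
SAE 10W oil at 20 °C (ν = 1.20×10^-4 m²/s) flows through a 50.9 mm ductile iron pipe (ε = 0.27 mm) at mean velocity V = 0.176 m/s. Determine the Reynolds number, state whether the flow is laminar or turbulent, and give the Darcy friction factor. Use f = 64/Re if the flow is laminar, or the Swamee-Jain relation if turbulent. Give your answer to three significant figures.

Re = VD/ν = 0.1760·0.0509/1.20×10^-4 = 74.7
Re < 2300 → laminar → f = 64/Re = 0.8573

Re ≈ 74.7; laminar; f = 64/Re ≈ 0.857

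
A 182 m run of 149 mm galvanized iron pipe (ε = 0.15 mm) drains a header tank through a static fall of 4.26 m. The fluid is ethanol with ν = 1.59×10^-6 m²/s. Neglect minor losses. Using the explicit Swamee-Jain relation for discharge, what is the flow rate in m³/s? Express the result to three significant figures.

Q ≈ 0.0313 m³/s

Swamee-Jain (Type II): Q = -0.965·√(gD⁵h_f/L)·ln[ε/(3.7D) + √(3.17ν²L/(gD³h_f))]
√(gD⁵h_f/L) = √(9.81·0.149⁵·4.26/182) = 0.004106
ε/(3.7D) = 2.72×10^-4; √(3.17ν²L/(gD³h_f)) = 1.03×10^-4
Q = -0.965·0.004106·ln(3.748×10^-4) = 0.03126 m³/s
Check: V = 1.79 m/s, Re = 1.68×10^5, f = 0.02145, h_f = 4.29 m ≈ 4.26 m ✓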